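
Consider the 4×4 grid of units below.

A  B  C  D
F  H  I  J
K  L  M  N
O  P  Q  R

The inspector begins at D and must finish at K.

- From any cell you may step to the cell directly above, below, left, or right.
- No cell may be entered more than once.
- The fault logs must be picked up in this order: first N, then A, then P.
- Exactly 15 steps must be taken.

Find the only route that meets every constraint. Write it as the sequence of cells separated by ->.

D -> J -> N -> R -> Q -> M -> I -> C -> B -> A -> F -> H -> L -> P -> O -> K

The waypoints must appear in the order N, A, P, with no cell reused.
Route from D: down 3 to R, left 1 to Q, up 3 to C, left 2 to A, down 1 to F, right 1 to H, down 2 to P, left 1 to O, up 1 to K — 15 moves in all.
Check: order respected (N at step 2, A at step 9, P at step 13); 15 moves as required.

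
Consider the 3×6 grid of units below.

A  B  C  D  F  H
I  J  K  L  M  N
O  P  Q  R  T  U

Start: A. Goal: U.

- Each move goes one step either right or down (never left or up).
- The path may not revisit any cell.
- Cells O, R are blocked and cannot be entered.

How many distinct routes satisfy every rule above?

A right/down-only route from A to U makes exactly 2 down-moves and 5 right-moves in some order.
With no other constraints that would be C(7,2) = 21 routes.
Subtract routes through each blocked cell (inclusion–exclusion for overlaps): − through O: 1 − through R: 10 + through O&R: 1 → 11.
That gives 11 routes.

11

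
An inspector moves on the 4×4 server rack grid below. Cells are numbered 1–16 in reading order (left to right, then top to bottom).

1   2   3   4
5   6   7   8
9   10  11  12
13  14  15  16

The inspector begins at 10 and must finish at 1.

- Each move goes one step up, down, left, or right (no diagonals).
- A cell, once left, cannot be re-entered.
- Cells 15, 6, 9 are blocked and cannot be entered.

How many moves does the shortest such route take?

The Manhattan distance from 10 to 1 is |3−1| + |2−1| = 3, so at least 3 moves are needed.
That bound ignores the blocked cells. Measuring each leg by the fewest moves that actually steer around them (10→1: 5) raises the lower bound to 5.
A route of 5 moves exists: 10 → 11 → 7 → 3 → 2 → 1.
Since 5 matches that lower bound, it is optimal.

5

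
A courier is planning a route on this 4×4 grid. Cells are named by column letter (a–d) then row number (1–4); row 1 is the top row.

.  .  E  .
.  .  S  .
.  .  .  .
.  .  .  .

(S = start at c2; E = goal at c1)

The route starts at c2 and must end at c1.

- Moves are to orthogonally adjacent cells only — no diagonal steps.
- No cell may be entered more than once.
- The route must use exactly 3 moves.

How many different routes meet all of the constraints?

2

Need simple routes of exactly 3 moves from c2 to c1 (Manhattan distance 1, so 1 moves are spent on a detour and 1 undoing it).
Enumerating: c2 b2 b1 c1 | c2 d2 d1 c1.
That gives 2 routes.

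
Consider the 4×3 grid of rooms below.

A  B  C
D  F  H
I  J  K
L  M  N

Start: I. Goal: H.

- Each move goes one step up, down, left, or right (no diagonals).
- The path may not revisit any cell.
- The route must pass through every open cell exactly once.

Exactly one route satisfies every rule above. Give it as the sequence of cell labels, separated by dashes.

Need to visit all 12 open cells exactly once, starting at I and ending at H.
Cell L has only two open neighbours (I and M), so the path must pass straight through it: one of those is the cell it's entered from and the other is where it exits.
Route from I: down 1 to L, right 2 to N, up 1 to K, left 1 to J, up 1 to F, left 1 to D, up 1 to A, right 2 to C, down 1 to H — 11 moves in all.
Check: all 12 open cells covered.

I - L - M - N - K - J - F - D - A - B - C - H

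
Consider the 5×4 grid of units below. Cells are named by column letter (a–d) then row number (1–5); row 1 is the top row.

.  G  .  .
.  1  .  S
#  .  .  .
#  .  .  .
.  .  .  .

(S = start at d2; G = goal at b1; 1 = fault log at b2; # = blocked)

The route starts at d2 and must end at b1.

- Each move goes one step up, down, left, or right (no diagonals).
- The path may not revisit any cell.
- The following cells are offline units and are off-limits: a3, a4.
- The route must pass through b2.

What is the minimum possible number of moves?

3

Any route passes through b2 somewhere between d2 and b1. Summing Manhattan distances along the two legs (d2 → b2 → b1) gives a lower bound of 2 + 1 = 3 moves.
A route of 3 moves achieves this: d2 → c2 → b2 → b1.
Since 3 matches the lower bound, it is optimal.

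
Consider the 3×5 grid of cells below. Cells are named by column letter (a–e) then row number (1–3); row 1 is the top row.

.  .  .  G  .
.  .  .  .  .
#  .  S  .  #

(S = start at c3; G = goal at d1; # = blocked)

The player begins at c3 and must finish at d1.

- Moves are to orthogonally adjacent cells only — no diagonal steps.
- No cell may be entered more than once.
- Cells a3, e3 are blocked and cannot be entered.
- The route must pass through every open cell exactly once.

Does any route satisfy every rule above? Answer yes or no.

no

Colour the cells like a checkerboard: each orthogonal step flips colour, so a Hamiltonian route alternates colours. Here there are 6 cells of one colour and 7 of the other, with start on the opposite colour to the goal — the counts and endpoints can't be arranged into an alternating sequence of length 13, so no Hamiltonian route exists.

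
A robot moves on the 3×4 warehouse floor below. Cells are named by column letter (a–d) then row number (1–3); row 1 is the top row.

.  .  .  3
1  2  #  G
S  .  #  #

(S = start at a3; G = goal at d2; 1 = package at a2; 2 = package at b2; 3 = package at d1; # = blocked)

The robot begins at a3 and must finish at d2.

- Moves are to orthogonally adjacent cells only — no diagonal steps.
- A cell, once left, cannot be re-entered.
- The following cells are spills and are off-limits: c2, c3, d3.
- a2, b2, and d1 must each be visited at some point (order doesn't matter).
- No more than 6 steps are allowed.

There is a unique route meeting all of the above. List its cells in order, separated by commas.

a3, a2, b2, b1, c1, d1, d2

Any route must reach a2, b2, and d1 and still end at d2 within 6 moves, so the order of the required stops is forced.
Route from a3: up to a2, right to b2, up to b1, 2× right (reaching d1), down to d2 — 6 moves in all.
Check: all required cells visited; 6 ≤ 6 moves.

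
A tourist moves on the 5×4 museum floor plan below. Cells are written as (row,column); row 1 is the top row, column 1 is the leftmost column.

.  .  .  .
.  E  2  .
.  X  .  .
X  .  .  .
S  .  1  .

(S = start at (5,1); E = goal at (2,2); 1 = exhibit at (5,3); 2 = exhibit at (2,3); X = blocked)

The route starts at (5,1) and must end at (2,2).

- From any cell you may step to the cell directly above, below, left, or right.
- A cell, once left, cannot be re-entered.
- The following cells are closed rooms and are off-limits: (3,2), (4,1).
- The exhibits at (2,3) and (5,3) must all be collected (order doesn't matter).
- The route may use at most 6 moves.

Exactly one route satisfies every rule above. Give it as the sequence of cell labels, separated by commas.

(5,1), (5,2), (5,3), (4,3), (3,3), (2,3), (2,2)

The budget equals the shortest possible length, so every move has to be on a shortest route through the required cells.
Route from (5,1): right 2 to (5,3), up 3 to (2,3), left 1 to (2,2) — 6 moves in all.
Check: all required cells visited; 6 ≤ 6 moves.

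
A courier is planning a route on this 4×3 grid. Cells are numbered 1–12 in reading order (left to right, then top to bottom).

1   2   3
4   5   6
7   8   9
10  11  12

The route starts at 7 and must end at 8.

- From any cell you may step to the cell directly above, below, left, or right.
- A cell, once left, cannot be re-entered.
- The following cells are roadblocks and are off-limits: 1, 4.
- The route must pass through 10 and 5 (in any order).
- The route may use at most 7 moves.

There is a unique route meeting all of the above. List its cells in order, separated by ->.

7 -> 10 -> 11 -> 12 -> 9 -> 6 -> 5 -> 8

The budget equals the shortest possible length, so every move has to be on a shortest route through the required cells.
Route from 7: down to 10, 2× right (reaching 12), 2× up (reaching 6), left to 5, down to 8 — 7 moves in all.
Check: all required cells visited; 7 ≤ 7 moves.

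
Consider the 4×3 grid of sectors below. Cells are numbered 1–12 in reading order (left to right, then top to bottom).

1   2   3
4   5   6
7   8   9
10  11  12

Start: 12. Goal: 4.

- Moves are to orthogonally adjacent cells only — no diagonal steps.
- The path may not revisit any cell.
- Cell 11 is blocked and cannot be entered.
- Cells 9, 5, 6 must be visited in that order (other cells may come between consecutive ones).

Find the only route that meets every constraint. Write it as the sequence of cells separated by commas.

12, 9, 8, 5, 6, 3, 2, 1, 4

The waypoints must appear in the order 9, 5, 6, with no cell reused.
Route from 12: up to 9, left to 8, up to 5, right to 6, up to 3, 2× left (reaching 1), down to 4 — 8 moves in all.
Check: order respected (9 at step 1, 5 at step 3, 6 at step 4).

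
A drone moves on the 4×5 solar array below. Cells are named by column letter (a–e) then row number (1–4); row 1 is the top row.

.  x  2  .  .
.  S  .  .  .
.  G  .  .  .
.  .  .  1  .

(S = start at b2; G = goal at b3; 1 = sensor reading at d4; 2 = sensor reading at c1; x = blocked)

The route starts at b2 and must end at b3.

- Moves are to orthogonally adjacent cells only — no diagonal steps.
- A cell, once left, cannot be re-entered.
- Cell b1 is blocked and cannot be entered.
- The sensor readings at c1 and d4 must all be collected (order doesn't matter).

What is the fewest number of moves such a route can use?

9

Any route passes through c1 and d4 in some order between b2 and b3. Summing Manhattan distances along each leg and taking the cheapest ordering (b2 → c1 → d4 → b3) gives a lower bound of 2 + 4 + 3 = 9 moves.
A route of 9 moves achieves this: b2 → c2 → c1 → d1 → d2 → d3 → d4 → c4 → c3 → b3.
Since 9 matches the lower bound, it is optimal.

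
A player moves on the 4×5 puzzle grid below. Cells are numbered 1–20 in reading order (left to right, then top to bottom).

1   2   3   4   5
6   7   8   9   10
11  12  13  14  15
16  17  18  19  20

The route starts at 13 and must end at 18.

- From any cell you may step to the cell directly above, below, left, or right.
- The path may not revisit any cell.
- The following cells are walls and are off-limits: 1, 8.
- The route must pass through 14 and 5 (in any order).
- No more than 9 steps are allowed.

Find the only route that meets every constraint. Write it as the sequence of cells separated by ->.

13 -> 14 -> 9 -> 4 -> 5 -> 10 -> 15 -> 20 -> 19 -> 18

The budget equals the shortest possible length, so every move has to be on a shortest route through the required cells.
Route from 13: right to 14, 2× up (reaching 4), right to 5, 3× down (reaching 20), 2× left (reaching 18) — 9 moves in all.
Check: all required cells visited; 9 ≤ 9 moves.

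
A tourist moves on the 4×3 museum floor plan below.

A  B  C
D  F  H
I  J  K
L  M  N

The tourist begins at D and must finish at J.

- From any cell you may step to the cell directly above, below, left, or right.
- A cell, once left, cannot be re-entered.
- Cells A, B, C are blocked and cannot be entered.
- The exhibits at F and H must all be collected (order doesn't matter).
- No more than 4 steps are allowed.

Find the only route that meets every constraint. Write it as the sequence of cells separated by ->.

D -> F -> H -> K -> J

The 4-move cap with required stops at F, H leaves no slack for detours.
Route from D: right 2 to H, down 1 to K, left 1 to J — 4 moves in all.
Check: all required cells visited; 4 ≤ 4 moves.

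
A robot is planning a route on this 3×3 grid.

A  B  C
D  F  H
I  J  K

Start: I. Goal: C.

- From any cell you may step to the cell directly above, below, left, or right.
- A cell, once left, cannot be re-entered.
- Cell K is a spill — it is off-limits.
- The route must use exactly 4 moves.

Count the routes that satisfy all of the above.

5

Need simple routes of exactly 4 moves from I to C (Manhattan distance 4, so 0 moves are spent on a detour and 0 undoing it).
Enumerating: I D A B C | I D F B C | I D F H C | I J F B C | I J F H C.
That gives 5 routes.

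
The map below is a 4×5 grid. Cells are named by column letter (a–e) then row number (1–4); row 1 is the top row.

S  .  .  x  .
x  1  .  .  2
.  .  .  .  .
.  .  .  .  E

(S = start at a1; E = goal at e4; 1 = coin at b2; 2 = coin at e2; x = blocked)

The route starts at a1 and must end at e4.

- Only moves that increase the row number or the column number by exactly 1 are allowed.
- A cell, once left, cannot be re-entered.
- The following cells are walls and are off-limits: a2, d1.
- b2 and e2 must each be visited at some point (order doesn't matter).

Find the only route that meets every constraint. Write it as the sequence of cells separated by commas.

Moves only go right or down, so the column and row indices never decrease.
Route from a1: right 1 to b1, down 1 to b2, right 3 to e2, down 2 to e4 — 7 moves in all.
Check: all required cells visited.

a1, b1, b2, c2, d2, e2, e3, e4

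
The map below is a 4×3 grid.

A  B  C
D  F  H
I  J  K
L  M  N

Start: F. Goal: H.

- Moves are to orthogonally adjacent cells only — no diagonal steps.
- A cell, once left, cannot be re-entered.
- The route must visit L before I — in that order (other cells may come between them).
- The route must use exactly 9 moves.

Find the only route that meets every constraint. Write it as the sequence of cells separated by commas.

The waypoints must appear in the order L, I, with no cell reused.
Route from F: 2× down (reaching M), left to L, 3× up (reaching A), 2× right (reaching C), down to H — 9 moves in all.
Check: order respected (L at step 3, I at step 4); 9 moves as required.

F, J, M, L, I, D, A, B, C, H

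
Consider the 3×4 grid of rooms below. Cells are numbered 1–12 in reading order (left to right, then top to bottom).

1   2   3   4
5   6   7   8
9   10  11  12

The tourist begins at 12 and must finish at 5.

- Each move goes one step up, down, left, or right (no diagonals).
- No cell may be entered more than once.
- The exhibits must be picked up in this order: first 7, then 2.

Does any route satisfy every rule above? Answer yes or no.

yes

One route that works: 12 → 8 → 7 → 3 → 2 → 6 → 5.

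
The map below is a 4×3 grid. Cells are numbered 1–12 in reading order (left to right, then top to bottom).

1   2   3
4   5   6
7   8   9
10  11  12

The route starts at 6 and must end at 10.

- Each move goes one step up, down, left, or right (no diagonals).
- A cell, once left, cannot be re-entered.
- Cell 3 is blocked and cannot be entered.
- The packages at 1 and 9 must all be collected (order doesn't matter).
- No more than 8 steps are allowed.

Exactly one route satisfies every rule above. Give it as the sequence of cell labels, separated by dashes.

The 8-move cap with required stops at 1, 9 leaves no slack for detours.
Route from 6: down 1 to 9, left 1 to 8, up 2 to 2, left 1 to 1, down 3 to 10 — 8 moves in all.
Check: all required cells visited; 8 ≤ 8 moves.

6 - 9 - 8 - 5 - 2 - 1 - 4 - 7 - 10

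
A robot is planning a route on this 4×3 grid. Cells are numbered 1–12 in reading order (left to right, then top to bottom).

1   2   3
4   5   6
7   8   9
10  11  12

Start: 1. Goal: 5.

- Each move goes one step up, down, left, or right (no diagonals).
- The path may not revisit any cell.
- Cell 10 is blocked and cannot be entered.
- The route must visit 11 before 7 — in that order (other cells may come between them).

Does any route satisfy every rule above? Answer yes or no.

yes

One route that works: 1 → 2 → 3 → 6 → 9 → 12 → 11 → 8 → 7 → 4 → 5.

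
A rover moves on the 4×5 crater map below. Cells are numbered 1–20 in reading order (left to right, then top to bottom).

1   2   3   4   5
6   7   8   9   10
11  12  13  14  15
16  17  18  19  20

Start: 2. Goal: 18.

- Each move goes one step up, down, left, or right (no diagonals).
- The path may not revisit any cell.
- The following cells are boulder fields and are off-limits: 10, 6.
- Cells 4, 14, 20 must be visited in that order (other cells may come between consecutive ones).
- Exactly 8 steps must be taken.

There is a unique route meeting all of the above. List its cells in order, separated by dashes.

2 - 3 - 4 - 9 - 14 - 15 - 20 - 19 - 18

The waypoints must appear in the order 4, 14, 20, with no cell reused.
Route from 2: 2× right (reaching 4), 2× down (reaching 14), right to 15, down to 20, 2× left (reaching 18) — 8 moves in all.
Check: order respected (4 at step 2, 14 at step 4, 20 at step 6); 8 moves as required.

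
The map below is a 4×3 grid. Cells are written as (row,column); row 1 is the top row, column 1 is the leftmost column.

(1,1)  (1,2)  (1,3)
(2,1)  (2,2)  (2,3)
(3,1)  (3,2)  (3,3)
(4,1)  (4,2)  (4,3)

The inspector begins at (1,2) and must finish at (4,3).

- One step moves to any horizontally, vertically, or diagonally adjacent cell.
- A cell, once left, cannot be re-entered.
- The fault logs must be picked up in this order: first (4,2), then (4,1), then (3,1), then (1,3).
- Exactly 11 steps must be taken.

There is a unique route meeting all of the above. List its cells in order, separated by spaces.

The waypoints must appear in the order (4,2), (4,1), (3,1), (1,3), with no cell reused.
Route from (1,2): left 1 to (1,1), down 1 to (2,1), down-right 1 to (3,2), down 1 to (4,2), left 1 to (4,1), up 1 to (3,1), up-right 2 to (1,3), down 3 to (4,3) — 11 moves in all.
Check: order respected ((4,2) at step 4, (4,1) at step 5, (3,1) at step 6, (1,3) at step 8); 11 moves as required.

(1,2) (1,1) (2,1) (3,2) (4,2) (4,1) (3,1) (2,2) (1,3) (2,3) (3,3) (4,3)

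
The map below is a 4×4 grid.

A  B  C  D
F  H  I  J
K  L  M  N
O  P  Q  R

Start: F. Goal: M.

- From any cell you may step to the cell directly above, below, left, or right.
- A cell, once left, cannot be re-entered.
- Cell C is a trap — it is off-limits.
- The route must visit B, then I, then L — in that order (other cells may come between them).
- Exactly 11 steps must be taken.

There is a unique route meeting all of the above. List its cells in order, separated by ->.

The waypoints must appear in the order B, I, L, with no cell reused.
Route from F: up to A, right to B, down to H, 2× right (reaching J), 2× down (reaching R), 2× left (reaching P), up to L, right to M — 11 moves in all.
Check: order respected (B at step 2, I at step 4, L at step 10); 11 moves as required.

F -> A -> B -> H -> I -> J -> N -> R -> Q -> P -> L -> M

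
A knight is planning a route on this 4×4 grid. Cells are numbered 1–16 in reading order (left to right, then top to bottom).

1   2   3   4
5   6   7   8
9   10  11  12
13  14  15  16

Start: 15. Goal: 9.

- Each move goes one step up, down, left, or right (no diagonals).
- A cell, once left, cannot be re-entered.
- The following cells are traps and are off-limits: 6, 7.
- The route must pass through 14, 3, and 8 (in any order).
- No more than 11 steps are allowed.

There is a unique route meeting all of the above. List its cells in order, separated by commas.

15, 14, 10, 11, 12, 8, 4, 3, 2, 1, 5, 9

Any route must reach 14, 3, and 8 and still end at 9 within 11 moves, so the order of the required stops is forced.
Route from 15: left 1 to 14, up 1 to 10, right 2 to 12, up 2 to 4, left 3 to 1, down 2 to 9 — 11 moves in all.
Check: all required cells visited; 11 ≤ 11 moves.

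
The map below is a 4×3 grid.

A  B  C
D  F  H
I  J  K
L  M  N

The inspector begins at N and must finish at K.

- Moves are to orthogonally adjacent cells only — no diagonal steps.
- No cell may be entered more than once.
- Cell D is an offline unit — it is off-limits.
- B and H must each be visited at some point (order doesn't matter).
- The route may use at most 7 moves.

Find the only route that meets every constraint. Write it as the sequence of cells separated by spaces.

N M J F B C H K

The budget equals the shortest possible length, so every move has to be on a shortest route through the required cells.
Route from N: left 1 to M, up 3 to B, right 1 to C, down 2 to K — 7 moves in all.
Check: all required cells visited; 7 ≤ 7 moves.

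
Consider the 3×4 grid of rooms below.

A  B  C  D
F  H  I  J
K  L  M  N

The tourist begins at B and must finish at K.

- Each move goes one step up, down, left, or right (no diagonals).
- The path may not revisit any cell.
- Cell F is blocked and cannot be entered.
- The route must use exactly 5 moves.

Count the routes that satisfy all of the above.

3

Need simple routes of exactly 5 moves from B to K (Manhattan distance 3, so 1 moves are spent on a detour and 1 undoing it).
Enumerating: B H I M L K | B C I M L K | B C I H L K.
That gives 3 routes.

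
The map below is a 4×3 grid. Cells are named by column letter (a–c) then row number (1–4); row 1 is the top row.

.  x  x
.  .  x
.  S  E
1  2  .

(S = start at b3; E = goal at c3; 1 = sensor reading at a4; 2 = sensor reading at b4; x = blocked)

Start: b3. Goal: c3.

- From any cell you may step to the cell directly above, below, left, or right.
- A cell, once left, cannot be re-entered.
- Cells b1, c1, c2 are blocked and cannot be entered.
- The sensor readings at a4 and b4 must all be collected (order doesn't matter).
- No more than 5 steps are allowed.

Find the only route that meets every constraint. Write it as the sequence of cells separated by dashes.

The 5-move cap with required stops at a4, b4 leaves no slack for detours.
Route from b3: left to a3, down to a4, 2× right (reaching c4), up to c3 — 5 moves in all.
Check: all required cells visited; 5 ≤ 5 moves.

b3 - a3 - a4 - b4 - c4 - c3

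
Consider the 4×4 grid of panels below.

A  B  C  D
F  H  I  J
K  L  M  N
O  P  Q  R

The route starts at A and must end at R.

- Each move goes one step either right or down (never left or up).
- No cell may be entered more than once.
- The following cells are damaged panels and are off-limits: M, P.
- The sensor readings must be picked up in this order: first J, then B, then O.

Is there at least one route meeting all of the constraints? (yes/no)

no

B lies above J, so going from J to B would need an upward move — but moves only go right/down, so J cannot be visited before B.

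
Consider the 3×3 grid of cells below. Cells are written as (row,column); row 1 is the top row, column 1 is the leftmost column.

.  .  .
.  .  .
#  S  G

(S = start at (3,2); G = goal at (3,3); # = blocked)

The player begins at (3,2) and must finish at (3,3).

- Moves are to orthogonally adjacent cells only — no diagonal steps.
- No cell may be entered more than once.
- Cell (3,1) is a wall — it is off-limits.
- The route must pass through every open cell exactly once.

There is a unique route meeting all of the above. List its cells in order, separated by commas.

Need to visit all 8 open cells exactly once, starting at (3,2) and ending at (3,3).
Cell (1,1) has only two open neighbours ((2,1) and (1,2)), so the path must pass straight through it: one of those is the cell it's entered from and the other is where it exits.
Route from (3,2): up 1 to (2,2), left 1 to (2,1), up 1 to (1,1), right 2 to (1,3), down 2 to (3,3) — 7 moves in all.
Check: all 8 open cells covered.

(3,2), (2,2), (2,1), (1,1), (1,2), (1,3), (2,3), (3,3)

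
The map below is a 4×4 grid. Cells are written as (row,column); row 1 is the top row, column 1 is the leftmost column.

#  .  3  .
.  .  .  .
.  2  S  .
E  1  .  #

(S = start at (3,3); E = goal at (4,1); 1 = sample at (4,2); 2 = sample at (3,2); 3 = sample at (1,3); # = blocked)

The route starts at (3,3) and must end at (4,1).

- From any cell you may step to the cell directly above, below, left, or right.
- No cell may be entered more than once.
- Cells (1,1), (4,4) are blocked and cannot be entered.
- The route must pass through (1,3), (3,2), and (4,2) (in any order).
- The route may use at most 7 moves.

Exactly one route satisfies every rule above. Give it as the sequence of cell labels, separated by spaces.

(3,3) (2,3) (1,3) (1,2) (2,2) (3,2) (4,2) (4,1)

The 7-move cap with required stops at (1,3), (3,2), (4,2) leaves no slack for detours.
Route from (3,3): 2× up (reaching (1,3)), left to (1,2), 3× down (reaching (4,2)), left to (4,1) — 7 moves in all.
Check: all required cells visited; 7 ≤ 7 moves.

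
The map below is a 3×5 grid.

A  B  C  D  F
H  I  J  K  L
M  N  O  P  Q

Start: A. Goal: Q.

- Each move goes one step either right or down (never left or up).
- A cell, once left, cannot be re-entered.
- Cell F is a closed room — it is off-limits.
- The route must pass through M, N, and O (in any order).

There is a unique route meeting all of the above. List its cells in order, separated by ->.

Moves only go right or down, so the column and row indices never decrease.
Route from A: down 2 to M, right 4 to Q — 6 moves in all.
Check: all required cells visited.

A -> H -> M -> N -> O -> P -> Q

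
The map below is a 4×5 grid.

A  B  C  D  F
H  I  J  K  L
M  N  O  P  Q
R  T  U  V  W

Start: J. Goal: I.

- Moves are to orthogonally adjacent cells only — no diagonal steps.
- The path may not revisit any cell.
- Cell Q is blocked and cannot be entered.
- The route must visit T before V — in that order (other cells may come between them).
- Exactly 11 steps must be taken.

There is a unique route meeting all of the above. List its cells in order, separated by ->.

J -> O -> N -> T -> U -> V -> P -> K -> D -> C -> B -> I

The waypoints must appear in the order T, V, with no cell reused.
Route from J: down to O, left to N, down to T, 2× right (reaching V), 3× up (reaching D), 2× left (reaching B), down to I — 11 moves in all.
Check: order respected (T at step 3, V at step 5); 11 moves as required.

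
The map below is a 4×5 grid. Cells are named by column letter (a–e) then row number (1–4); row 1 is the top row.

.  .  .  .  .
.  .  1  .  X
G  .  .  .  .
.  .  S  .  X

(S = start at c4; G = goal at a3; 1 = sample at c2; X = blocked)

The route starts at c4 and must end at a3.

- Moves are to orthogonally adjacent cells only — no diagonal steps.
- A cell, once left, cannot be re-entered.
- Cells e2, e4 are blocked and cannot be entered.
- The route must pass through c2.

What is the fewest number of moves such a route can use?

5

Any route passes through c2 somewhere between c4 and a3. Summing Manhattan distances along the two legs (c4 → c2 → a3) gives a lower bound of 2 + 3 = 5 moves.
A route of 5 moves achieves this: c4 → c3 → c2 → b2 → b3 → a3.
Since 5 matches the lower bound, it is optimal.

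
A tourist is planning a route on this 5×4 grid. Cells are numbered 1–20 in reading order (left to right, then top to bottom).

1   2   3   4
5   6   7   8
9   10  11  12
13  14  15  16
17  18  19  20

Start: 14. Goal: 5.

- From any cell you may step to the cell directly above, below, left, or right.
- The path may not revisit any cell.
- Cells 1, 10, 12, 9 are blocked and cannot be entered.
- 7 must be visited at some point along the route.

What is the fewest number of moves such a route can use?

5

Any route passes through 7 somewhere between 14 and 5. Summing Manhattan distances along the two legs (14 → 7 → 5) gives a lower bound of 3 + 2 = 5 moves.
A route of 5 moves achieves this: 14 → 15 → 11 → 7 → 6 → 5.
Since 5 matches the lower bound, it is optimal.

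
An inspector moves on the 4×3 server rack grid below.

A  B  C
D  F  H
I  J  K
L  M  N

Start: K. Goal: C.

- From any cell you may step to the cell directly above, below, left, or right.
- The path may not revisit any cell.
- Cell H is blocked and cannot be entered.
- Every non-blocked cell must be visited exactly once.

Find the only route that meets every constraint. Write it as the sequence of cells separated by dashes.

Need to visit all 11 open cells exactly once, starting at K and ending at C.
Cell N has only two open neighbours (K and M), so the path must pass straight through it: one of those is the cell it's entered from and the other is where it exits.
Route from K: down 1 to N, left 2 to L, up 1 to I, right 1 to J, up 1 to F, left 1 to D, up 1 to A, right 2 to C — 10 moves in all.
Check: all 11 open cells covered.

K - N - M - L - I - J - F - D - A - B - C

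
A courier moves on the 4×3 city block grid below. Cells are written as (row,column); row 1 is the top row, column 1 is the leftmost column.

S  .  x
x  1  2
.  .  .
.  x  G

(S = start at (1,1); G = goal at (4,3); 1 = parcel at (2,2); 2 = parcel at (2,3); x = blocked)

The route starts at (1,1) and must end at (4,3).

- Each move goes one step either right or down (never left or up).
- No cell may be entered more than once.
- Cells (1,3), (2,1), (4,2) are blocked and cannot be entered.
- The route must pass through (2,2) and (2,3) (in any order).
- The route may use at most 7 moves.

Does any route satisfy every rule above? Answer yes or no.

yes

One route that works: (1,1) → (1,2) → (2,2) → (2,3) → (3,3) → (4,3).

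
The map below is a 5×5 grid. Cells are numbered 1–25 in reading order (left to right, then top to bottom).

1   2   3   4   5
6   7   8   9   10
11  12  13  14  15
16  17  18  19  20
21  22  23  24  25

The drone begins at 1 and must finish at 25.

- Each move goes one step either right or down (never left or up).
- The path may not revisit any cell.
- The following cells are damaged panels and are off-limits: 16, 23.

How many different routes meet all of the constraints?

53

A right/down-only route from 1 to 25 makes exactly 4 down-moves and 4 right-moves in some order.
With no other constraints that would be C(8,4) = 70 routes.
Subtract routes through each blocked cell (inclusion–exclusion for overlaps): − through 16: 5 − through 23: 15 + through 16&23: 3 → 53.
That gives 53 routes.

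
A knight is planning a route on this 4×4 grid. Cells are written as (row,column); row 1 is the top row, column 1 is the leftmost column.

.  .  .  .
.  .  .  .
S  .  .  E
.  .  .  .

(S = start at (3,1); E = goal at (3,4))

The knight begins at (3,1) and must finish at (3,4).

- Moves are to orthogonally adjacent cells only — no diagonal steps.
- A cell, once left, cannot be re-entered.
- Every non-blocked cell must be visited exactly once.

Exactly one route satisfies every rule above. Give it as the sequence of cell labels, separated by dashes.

Need to visit all 16 open cells exactly once, starting at (3,1) and ending at (3,4).
Cell (1,4) has only two open neighbours ((2,4) and (1,3)), so the path must pass straight through it: one of those is the cell it's entered from and the other is where it exits.
Route from (3,1): down to (4,1), right to (4,2), 2× up (reaching (2,2)), left to (2,1), up to (1,1), 3× right (reaching (1,4)), down to (2,4), left to (2,3), 2× down (reaching (4,3)), right to (4,4), up to (3,4) — 15 moves in all.
Check: all 16 open cells covered.

(3,1) - (4,1) - (4,2) - (3,2) - (2,2) - (2,1) - (1,1) - (1,2) - (1,3) - (1,4) - (2,4) - (2,3) - (3,3) - (4,3) - (4,4) - (3,4)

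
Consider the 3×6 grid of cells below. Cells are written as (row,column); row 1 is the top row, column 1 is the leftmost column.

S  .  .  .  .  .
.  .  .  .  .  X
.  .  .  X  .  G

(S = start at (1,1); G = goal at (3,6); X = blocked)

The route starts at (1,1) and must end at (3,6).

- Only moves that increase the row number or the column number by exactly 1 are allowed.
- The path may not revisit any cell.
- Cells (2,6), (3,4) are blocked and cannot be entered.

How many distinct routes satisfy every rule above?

5

A right/down-only route from (1,1) to (3,6) makes exactly 2 down-moves and 5 right-moves in some order.
With no other constraints that would be C(7,2) = 21 routes.
Subtract routes through each blocked cell (inclusion–exclusion for overlaps): − through (2,6): 6 − through (3,4): 10 → 5.
That gives 5 routes.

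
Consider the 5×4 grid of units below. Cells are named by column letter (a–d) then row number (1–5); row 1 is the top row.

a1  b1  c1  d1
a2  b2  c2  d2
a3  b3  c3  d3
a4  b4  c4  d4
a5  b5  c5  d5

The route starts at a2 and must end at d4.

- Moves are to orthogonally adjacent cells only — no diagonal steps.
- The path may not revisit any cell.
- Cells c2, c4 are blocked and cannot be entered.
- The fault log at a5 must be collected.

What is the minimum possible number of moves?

7

Any route passes through a5 somewhere between a2 and d4. Summing Manhattan distances along the two legs (a2 → a5 → d4) gives a lower bound of 3 + 4 = 7 moves.
A route of 7 moves achieves this: a2 → a3 → a4 → a5 → b5 → c5 → d5 → d4.
Since 7 matches the lower bound, it is optimal.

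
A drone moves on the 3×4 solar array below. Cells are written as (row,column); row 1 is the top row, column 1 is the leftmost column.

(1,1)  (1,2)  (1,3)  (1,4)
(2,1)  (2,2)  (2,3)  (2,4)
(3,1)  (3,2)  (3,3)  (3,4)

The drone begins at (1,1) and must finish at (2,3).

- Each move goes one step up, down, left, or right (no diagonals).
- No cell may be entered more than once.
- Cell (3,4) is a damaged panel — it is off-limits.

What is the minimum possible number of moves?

The Manhattan distance from (1,1) to (2,3) is |1−2| + |1−3| = 3, so at least 3 moves are needed.
A route of 3 moves achieves this: (1,1) → (2,1) → (2,2) → (2,3).
Since 3 matches the lower bound, it is optimal.

3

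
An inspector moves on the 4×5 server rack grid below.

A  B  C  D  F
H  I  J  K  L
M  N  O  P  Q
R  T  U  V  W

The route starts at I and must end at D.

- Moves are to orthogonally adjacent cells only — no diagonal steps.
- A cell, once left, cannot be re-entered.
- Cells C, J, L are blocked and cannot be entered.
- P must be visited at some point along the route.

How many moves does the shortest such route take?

5

Any route passes through P somewhere between I and D. Summing Manhattan distances along the two legs (I → P → D) gives a lower bound of 3 + 2 = 5 moves.
A route of 5 moves achieves this: I → N → O → P → K → D.
Since 5 matches the lower bound, it is optimal.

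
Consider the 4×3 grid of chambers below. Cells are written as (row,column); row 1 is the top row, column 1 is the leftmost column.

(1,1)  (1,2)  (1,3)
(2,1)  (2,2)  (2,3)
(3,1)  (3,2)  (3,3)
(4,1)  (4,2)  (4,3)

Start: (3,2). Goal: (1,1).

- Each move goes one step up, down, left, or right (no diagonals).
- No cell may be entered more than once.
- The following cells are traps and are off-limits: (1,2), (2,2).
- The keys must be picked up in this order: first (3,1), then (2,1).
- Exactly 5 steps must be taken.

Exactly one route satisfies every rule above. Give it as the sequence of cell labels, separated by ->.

(3,2) -> (4,2) -> (4,1) -> (3,1) -> (2,1) -> (1,1)

The waypoints must appear in the order (3,1), (2,1), with no cell reused.
Route from (3,2): down 1 to (4,2), left 1 to (4,1), up 3 to (1,1) — 5 moves in all.
Check: order respected ((3,1) at step 3, (2,1) at step 4); 5 moves as required.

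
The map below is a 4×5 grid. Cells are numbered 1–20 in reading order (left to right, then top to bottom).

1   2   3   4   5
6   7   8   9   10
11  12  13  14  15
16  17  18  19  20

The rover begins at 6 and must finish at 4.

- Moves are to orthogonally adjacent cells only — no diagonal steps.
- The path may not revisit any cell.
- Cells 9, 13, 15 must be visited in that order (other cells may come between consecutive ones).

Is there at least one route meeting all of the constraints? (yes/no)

One route that works: 6 → 7 → 8 → 9 → 14 → 13 → 18 → 19 → 20 → 15 → 10 → 5 → 4.

yes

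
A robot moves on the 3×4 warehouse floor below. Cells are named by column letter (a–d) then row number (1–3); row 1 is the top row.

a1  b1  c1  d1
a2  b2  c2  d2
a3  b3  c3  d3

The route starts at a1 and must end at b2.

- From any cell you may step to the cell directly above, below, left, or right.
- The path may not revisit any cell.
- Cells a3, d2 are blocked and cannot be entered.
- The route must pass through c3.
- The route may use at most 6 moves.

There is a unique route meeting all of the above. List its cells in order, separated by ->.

The budget equals the shortest possible length, so every move has to be on a shortest route through the required cells.
Route from a1: right 2 to c1, down 2 to c3, left 1 to b3, up 1 to b2 — 6 moves in all.
Check: all required cells visited; 6 ≤ 6 moves.

a1 -> b1 -> c1 -> c2 -> c3 -> b3 -> b2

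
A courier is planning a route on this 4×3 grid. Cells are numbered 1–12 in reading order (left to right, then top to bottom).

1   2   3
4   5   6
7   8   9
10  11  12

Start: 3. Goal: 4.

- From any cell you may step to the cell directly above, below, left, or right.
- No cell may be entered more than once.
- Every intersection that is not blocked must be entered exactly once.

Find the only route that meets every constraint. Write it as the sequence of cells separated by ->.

3 -> 6 -> 9 -> 12 -> 11 -> 10 -> 7 -> 8 -> 5 -> 2 -> 1 -> 4

Need to visit all 12 open cells exactly once, starting at 3 and ending at 4.
Cell 1 has only two open neighbours (4 and 2), so the path must pass straight through it: one of those is the cell it's entered from and the other is where it exits.
Route from 3: down 3 to 12, left 2 to 10, up 1 to 7, right 1 to 8, up 2 to 2, left 1 to 1, down 1 to 4 — 11 moves in all.
Check: all 12 open cells covered.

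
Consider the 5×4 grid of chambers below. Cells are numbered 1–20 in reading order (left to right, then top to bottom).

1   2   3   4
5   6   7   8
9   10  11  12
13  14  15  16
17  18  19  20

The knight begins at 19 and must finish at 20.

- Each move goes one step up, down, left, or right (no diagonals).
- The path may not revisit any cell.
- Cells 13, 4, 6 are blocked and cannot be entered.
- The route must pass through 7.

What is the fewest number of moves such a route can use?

Any route passes through 7 somewhere between 19 and 20. Summing Manhattan distances along the two legs (19 → 7 → 20) gives a lower bound of 3 + 4 = 7 moves.
A route of 7 moves achieves this: 19 → 15 → 11 → 7 → 8 → 12 → 16 → 20.
Since 7 matches the lower bound, it is optimal.

7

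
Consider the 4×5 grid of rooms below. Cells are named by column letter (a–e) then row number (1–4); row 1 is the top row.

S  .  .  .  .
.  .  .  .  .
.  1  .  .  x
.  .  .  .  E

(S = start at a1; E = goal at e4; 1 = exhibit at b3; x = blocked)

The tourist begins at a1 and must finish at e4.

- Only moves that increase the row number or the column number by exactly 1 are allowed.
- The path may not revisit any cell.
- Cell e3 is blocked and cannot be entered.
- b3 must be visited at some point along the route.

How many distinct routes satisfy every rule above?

A right/down-only route from a1 to e4 makes exactly 3 down-moves and 4 right-moves in some order.
With no other constraints that would be C(7,3) = 35 routes.
Split at b3 and multiply the segment counts (each segment already excludes blocked cells): a1→b3: 3; b3→e4: 3; product = 9.
That gives 9 routes.

9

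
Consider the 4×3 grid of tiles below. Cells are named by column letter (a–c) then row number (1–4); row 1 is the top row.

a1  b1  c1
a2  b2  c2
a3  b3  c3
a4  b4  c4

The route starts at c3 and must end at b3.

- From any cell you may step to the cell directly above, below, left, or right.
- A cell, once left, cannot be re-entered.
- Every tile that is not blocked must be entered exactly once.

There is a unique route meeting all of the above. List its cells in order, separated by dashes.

Need to visit all 12 open cells exactly once, starting at c3 and ending at b3.
Cell c4 has only two open neighbours (c3 and b4), so the path must pass straight through it: one of those is the cell it's entered from and the other is where it exits.
Route from c3: down 1 to c4, left 2 to a4, up 3 to a1, right 2 to c1, down 1 to c2, left 1 to b2, down 1 to b3 — 11 moves in all.
Check: all 12 open cells covered.

c3 - c4 - b4 - a4 - a3 - a2 - a1 - b1 - c1 - c2 - b2 - b3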